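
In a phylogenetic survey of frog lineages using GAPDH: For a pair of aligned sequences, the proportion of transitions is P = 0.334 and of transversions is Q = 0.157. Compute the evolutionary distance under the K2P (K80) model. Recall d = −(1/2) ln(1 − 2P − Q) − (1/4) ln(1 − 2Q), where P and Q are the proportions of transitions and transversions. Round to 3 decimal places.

Under the Kimura two-parameter model, d = −½ ln(1 − 2P − Q) − ¼ ln(1 − 2Q).
1 − 2P − Q = 0.175, giving −½ ln(0.175) = 0.871485.
1 − 2Q = 0.686, giving −¼ ln(0.686) = 0.094219.
d = 0.871485 + 0.094219 = 0.965704.

0.966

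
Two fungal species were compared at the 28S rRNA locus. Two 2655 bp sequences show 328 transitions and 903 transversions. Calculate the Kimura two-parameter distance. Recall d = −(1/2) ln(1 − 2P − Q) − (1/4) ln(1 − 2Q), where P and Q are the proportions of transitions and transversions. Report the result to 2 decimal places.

0.73

P = 328/2655 ≈ 0.12354 and Q = 903/2655 ≈ 0.340113.
Under the Kimura two-parameter model, d = −½ ln(1 − 2P − Q) − ¼ ln(1 − 2Q).
1 − 2P − Q = 0.412807, giving −½ ln(0.412807) = 0.442388.
1 − 2Q = 0.319774, giving −¼ ln(0.319774) = 0.285035.
d = 0.442388 + 0.285035 = 0.727423.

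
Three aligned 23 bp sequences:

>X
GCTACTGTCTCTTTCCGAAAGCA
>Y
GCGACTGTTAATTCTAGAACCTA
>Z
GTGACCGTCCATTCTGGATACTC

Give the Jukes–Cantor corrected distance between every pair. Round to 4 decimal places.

X–Y: 10/23 sites differ → p ≈ 0.434783, d = −0.75 ln(1 − 0.579711) = 0.650110 ≈ 0.6501.
X–Z: 12/23 sites differ → p ≈ 0.521739, d = −0.75 ln(1 − 0.695652) = 0.892188 ≈ 0.8922.
Y–Z: 8/23 sites differ → p ≈ 0.347826, d = −0.75 ln(1 − 0.463768) = 0.467391 ≈ 0.4674.

d(X,Y) = 0.6501, d(X,Z) = 0.8922, d(Y,Z) = 0.4674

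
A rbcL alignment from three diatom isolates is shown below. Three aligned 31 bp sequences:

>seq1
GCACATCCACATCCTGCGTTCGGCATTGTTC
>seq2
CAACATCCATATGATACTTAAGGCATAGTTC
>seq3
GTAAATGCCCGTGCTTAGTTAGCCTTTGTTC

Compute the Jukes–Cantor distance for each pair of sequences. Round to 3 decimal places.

d(seq1,seq2) = 0.422, d(seq1,seq3) = 0.481, d(seq2,seq3) = 0.777

seq1–seq2: 10/31 sites differ → p ≈ 0.322581, d = −0.75 ln(1 − 0.430108) = 0.421731 ≈ 0.422.
seq1–seq3: 11/31 sites differ → p ≈ 0.354839, d = −0.75 ln(1 − 0.473119) = 0.480585 ≈ 0.481.
seq2–seq3: 15/31 sites differ → p ≈ 0.483871, d = −0.75 ln(1 − 0.645161) = 0.777068 ≈ 0.777.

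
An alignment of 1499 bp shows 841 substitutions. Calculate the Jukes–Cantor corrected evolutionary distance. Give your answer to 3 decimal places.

p = 841/1499 ≈ 0.561041.
d = −(3/4) ln(1 − 4p/3) = −0.75 ln(1 − 0.748055) = −0.75 ln(0.251945)
  = −0.75 × (-1.378544) = 1.033908 substitutions/site.

1.034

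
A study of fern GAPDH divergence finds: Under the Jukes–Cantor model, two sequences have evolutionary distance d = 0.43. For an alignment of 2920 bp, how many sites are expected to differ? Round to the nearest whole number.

Invert JC69: p = (3/4)(1 − e^(−4d/3)) = 0.75 × (1 − e^(-0.573333)) = 0.75 × (1 − 0.563644) = 0.327267.
Expected differing sites = pL ≈ 0.327267 × 2920 = 955.61964 ≈ 956.

956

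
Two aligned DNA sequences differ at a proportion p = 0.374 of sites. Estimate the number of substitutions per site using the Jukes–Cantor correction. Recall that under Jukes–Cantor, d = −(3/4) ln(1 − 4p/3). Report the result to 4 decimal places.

0.5179

d = −(3/4) ln(1 − 4p/3) = −0.75 ln(1 − 0.498667) = −0.75 ln(0.501333)
  = −0.75 × (-0.690485) = 0.517864 substitutions/site.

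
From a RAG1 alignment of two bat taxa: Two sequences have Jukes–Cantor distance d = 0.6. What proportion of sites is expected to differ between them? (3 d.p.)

p = (3/4)(1 − e^(−4d/3)) = 0.75 × (1 − e^(-0.8)) = 0.75 × (1 − 0.449329) = 0.413003.

0.413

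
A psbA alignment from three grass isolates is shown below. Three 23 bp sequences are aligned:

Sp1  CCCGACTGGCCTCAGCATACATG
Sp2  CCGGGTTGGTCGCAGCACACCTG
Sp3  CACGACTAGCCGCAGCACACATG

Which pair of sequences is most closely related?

Sp1–Sp2: 7/23 differ, p = 0.304, d = 0.390.
Sp1–Sp3: 4/23 differ, p = 0.174, d = 0.198.
Sp2–Sp3: 7/23 differ, p = 0.304, d = 0.390.
The smallest distance is between Sp1 and Sp3.

Sp1 and Sp3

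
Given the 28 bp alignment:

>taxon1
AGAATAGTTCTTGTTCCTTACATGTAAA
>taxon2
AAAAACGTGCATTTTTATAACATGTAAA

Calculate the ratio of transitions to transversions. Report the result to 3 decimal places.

0.286

Transitions are A↔G and C↔T; transversions are all other mismatches.
Transitions: 2. Transversions: 7.
R = 2/7 = 0.285714… ≈ 0.286 (to 3 d.p.).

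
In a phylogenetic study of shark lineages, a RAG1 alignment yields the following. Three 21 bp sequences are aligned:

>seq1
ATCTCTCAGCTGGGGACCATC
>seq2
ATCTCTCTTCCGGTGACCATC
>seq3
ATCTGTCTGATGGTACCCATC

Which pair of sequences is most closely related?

seq1–seq2: 4/21 differ, p = 0.190, d = 0.220.
seq1–seq3: 6/21 differ, p = 0.286, d = 0.360.
seq2–seq3: 6/21 differ, p = 0.286, d = 0.360.
The smallest distance is between seq1 and seq2.

seq1 and seq2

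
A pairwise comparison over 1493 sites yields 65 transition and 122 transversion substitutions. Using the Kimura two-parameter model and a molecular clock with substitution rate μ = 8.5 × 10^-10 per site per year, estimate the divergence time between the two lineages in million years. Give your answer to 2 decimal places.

P = 65/1493 ≈ 0.043537 and Q = 122/1493 ≈ 0.081715.
Under the Kimura two-parameter model, d = −½ ln(1 − 2P − Q) − ¼ ln(1 − 2Q).
1 − 2P − Q = 0.831211, giving −½ ln(0.831211) = 0.092436.
1 − 2Q = 0.83657, giving −¼ ln(0.83657) = 0.044611.
d = 0.092436 + 0.044611 = 0.137047.
Under a molecular clock d = 2μt, so t = d/(2μ) = 0.137047 / (2 × 8.5 × 10^-10) = 80.62 million years.

80.62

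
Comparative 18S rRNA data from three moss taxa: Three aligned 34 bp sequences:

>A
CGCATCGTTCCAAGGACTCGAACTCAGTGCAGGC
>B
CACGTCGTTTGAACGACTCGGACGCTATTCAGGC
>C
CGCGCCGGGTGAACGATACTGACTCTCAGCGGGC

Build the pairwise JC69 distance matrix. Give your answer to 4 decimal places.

d(A,B) = 0.3734, d(A,C) = 0.6655, d(B,C) = 0.4770

A–B: 10/34 sites differ → p ≈ 0.294118, d = −0.75 ln(1 − 0.392157) = 0.373379 ≈ 0.3734.
A–C: 15/34 sites differ → p ≈ 0.441176, d = −0.75 ln(1 − 0.588235) = 0.665477 ≈ 0.6655.
B–C: 12/34 sites differ → p ≈ 0.352941, d = −0.75 ln(1 − 0.470588) = 0.476991 ≈ 0.4770.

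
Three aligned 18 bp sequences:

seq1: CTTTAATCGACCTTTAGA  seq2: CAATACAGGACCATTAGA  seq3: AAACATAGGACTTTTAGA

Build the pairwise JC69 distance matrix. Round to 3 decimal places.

d(seq1,seq2) = 0.441, d(seq1,seq3) = 0.673, d(seq2,seq3) = 0.347

seq1–seq2: 6/18 sites differ → p ≈ 0.333333, d = −0.75 ln(1 − 0.444444) = 0.440839 ≈ 0.441.
seq1–seq3: 8/18 sites differ → p ≈ 0.444444, d = −0.75 ln(1 − 0.592592) = 0.673455 ≈ 0.673.
seq2–seq3: 5/18 sites differ → p ≈ 0.277778, d = −0.75 ln(1 − 0.370371) = 0.346968 ≈ 0.347.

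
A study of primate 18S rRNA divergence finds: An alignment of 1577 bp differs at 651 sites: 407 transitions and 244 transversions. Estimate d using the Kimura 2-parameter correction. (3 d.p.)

P = 407/1577 ≈ 0.258085 and Q = 244/1577 ≈ 0.154724.
Under the Kimura two-parameter model, d = −½ ln(1 − 2P − Q) − ¼ ln(1 − 2Q).
1 − 2P − Q = 0.329106, giving −½ ln(0.329106) = 0.555688.
1 − 2Q = 0.690552, giving −¼ ln(0.690552) = 0.092566.
d = 0.555688 + 0.092566 = 0.648254.

0.648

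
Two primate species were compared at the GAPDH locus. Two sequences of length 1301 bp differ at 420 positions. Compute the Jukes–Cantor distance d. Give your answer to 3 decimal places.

0.422

p = 420/1301 ≈ 0.322829.
d = −(3/4) ln(1 − 4p/3) = −0.75 ln(1 − 0.430439) = −0.75 ln(0.569561)
  = −0.75 × (-0.562889) = 0.422167 substitutions/site.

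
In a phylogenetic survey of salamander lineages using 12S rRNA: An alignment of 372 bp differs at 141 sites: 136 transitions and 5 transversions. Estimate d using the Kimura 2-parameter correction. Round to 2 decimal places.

P = 136/372 ≈ 0.365591 and Q = 5/372 ≈ 0.013441.
Under the Kimura two-parameter model, d = −½ ln(1 − 2P − Q) − ¼ ln(1 − 2Q).
1 − 2P − Q = 0.255377, giving −½ ln(0.255377) = 0.682507.
1 − 2Q = 0.973118, giving −¼ ln(0.973118) = 0.006812.
d = 0.682507 + 0.006812 = 0.689319.

0.69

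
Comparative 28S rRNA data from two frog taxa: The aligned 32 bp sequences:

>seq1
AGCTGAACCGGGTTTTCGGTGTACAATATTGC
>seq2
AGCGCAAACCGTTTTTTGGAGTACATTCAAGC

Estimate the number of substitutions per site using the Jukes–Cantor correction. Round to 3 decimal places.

The sequences differ at 11 of 32 sites, so p = 11/32 = 0.34375.
d = −(3/4) ln(1 − 4p/3) = −0.75 ln(1 − 0.458333) = −0.75 ln(0.541667)
  = −0.75 × (-0.613104) = 0.459828 substitutions/site.

0.460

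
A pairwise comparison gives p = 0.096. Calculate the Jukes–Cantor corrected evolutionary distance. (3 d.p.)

d = −(3/4) ln(1 − 4p/3) = −0.75 ln(1 − 0.128) = −0.75 ln(0.872)
  = −0.75 × (-0.136966) = 0.102725 substitutions/site.

0.103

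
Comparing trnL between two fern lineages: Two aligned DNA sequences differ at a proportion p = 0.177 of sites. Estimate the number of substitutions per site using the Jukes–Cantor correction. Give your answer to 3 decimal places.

d = −(3/4) ln(1 − 4p/3) = −0.75 ln(1 − 0.236) = −0.75 ln(0.764)
  = −0.75 × (-0.269187) = 0.201890 substitutions/site.

0.202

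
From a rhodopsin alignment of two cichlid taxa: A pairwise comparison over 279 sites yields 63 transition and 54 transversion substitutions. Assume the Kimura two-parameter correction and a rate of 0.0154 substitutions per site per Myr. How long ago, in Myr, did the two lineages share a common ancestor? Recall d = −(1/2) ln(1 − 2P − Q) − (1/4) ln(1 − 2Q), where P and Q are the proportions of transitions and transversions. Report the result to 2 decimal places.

20.79

P = 63/279 ≈ 0.225806 and Q = 54/279 ≈ 0.193548.
Under the Kimura two-parameter model, d = −½ ln(1 − 2P − Q) − ¼ ln(1 − 2Q).
1 − 2P − Q = 0.35484, giving −½ ln(0.35484) = 0.518044.
1 − 2Q = 0.612904, giving −¼ ln(0.612904) = 0.122387.
d = 0.518044 + 0.122387 = 0.640431.
Under a molecular clock d = 2μt, so t = d/(2μ) = 0.640431 / (2 × 0.0154) = 20.79 Myr.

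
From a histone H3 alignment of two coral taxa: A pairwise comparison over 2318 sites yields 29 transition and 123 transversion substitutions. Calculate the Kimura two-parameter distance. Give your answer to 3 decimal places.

P = 29/2318 ≈ 0.012511 and Q = 123/2318 ≈ 0.053063.
Under the Kimura two-parameter model, d = −½ ln(1 − 2P − Q) − ¼ ln(1 − 2Q).
1 − 2P − Q = 0.921915, giving −½ ln(0.921915) = 0.040651.
1 − 2Q = 0.893874, giving −¼ ln(0.893874) = 0.028048.
d = 0.040651 + 0.028048 = 0.068699.

0.069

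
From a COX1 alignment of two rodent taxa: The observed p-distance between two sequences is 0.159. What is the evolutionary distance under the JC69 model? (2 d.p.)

d = −(3/4) ln(1 − 4p/3) = −0.75 ln(1 − 0.212) = −0.75 ln(0.788)
  = −0.75 × (-0.238257) = 0.178693 substitutions/site.

0.18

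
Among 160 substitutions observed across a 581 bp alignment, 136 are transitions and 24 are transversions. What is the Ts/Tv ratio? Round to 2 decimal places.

R = 136/24 = 5.666666… ≈ 5.67 (to 2 d.p.).

5.67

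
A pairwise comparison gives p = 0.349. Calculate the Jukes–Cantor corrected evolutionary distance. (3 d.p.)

d = −(3/4) ln(1 − 4p/3) = −0.75 ln(1 − 0.465333) = −0.75 ln(0.534667)
  = −0.75 × (-0.626111) = 0.469583 substitutions/site.

0.470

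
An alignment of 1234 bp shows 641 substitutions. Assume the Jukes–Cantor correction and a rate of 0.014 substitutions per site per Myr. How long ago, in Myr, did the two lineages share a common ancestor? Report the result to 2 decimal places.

p = 641/1234 ≈ 0.519449.
d = −(3/4) ln(1 − 4p/3) = −0.75 ln(1 − 0.692599) = −0.75 ln(0.307401)
  = −0.75 × (-1.179602) = 0.884702 substitutions/site.
Under a molecular clock d = 2μt, so t = d/(2μ) = 0.884702 / (2 × 0.014) = 31.60 Myr.

31.60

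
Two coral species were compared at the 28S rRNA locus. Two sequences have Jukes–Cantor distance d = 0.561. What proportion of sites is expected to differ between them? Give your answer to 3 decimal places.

0.395

p = (3/4)(1 − e^(−4d/3)) = 0.75 × (1 − e^(-0.748)) = 0.75 × (1 − 0.473312) = 0.395016.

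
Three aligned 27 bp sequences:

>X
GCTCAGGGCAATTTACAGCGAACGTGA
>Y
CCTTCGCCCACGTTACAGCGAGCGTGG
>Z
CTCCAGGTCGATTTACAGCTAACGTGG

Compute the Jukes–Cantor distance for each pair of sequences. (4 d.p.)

X–Y: 9/27 sites differ → p ≈ 0.333333, d = −0.75 ln(1 − 0.444444) = 0.440839 ≈ 0.4408.
X–Z: 7/27 sites differ → p ≈ 0.259259, d = −0.75 ln(1 − 0.345679) = 0.318118 ≈ 0.3181.
Y–Z: 11/27 sites differ → p ≈ 0.407407, d = −0.75 ln(1 − 0.543209) = 0.587647 ≈ 0.5876.

d(X,Y) = 0.4408, d(X,Z) = 0.3181, d(Y,Z) = 0.5876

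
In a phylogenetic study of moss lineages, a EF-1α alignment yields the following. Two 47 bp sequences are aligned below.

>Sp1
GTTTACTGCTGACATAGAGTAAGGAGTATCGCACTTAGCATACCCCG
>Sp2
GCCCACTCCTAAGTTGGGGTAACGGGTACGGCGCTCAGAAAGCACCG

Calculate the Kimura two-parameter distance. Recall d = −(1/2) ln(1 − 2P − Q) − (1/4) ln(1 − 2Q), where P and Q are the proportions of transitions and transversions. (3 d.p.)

Of 47 sites, 11 differences are transitions and 8 are transversions, so P = 11/47 ≈ 0.234043 and Q = 8/47 ≈ 0.170213.
Under the Kimura two-parameter model, d = −½ ln(1 − 2P − Q) − ¼ ln(1 − 2Q).
1 − 2P − Q = 0.361701, giving −½ ln(0.361701) = 0.508469.
1 − 2Q = 0.659574, giving −¼ ln(0.659574) = 0.104040.
d = 0.508469 + 0.104040 = 0.612509.

0.613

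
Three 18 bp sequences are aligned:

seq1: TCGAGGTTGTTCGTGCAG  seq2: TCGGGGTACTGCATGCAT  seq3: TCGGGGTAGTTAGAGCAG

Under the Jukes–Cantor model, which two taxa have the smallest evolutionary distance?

seq1 and seq3

seq1–seq2: 6/18 differ, p = 0.333, d = 0.441.
seq1–seq3: 4/18 differ, p = 0.222, d = 0.264.
seq2–seq3: 6/18 differ, p = 0.333, d = 0.441.
The smallest distance is between seq1 and seq3.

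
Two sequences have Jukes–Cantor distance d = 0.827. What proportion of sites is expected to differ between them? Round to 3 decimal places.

p = (3/4)(1 − e^(−4d/3)) = 0.75 × (1 − e^(-1.102667)) = 0.75 × (1 − 0.331984) = 0.501012.

0.501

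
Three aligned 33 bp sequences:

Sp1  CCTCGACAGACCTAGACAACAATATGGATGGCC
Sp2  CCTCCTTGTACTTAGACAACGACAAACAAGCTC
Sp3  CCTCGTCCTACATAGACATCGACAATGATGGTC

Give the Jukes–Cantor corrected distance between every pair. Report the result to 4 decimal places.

d(Sp1,Sp2) = 0.6254, d(Sp1,Sp3) = 0.3882, d(Sp2,Sp3) = 0.3390

Sp1–Sp2: 14/33 sites differ → p ≈ 0.424242, d = −0.75 ln(1 − 0.565656) = 0.625439 ≈ 0.6254.
Sp1–Sp3: 10/33 sites differ → p ≈ 0.30303, d = −0.75 ln(1 − 0.40404) = 0.388186 ≈ 0.3882.
Sp2–Sp3: 9/33 sites differ → p ≈ 0.272727, d = −0.75 ln(1 − 0.363636) = 0.338988 ≈ 0.3390.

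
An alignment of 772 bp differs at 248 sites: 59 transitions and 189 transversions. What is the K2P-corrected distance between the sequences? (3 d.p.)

0.422

P = 59/772 ≈ 0.076425 and Q = 189/772 ≈ 0.244819.
Under the Kimura two-parameter model, d = −½ ln(1 − 2P − Q) − ¼ ln(1 − 2Q).
1 − 2P − Q = 0.602331, giving −½ ln(0.602331) = 0.253474.
1 − 2Q = 0.510362, giving −¼ ln(0.510362) = 0.168159.
d = 0.253474 + 0.168159 = 0.421633.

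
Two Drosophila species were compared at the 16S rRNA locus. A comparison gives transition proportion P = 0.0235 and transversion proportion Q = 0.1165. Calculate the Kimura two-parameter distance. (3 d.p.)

0.156

Under the Kimura two-parameter model, d = −½ ln(1 − 2P − Q) − ¼ ln(1 − 2Q).
1 − 2P − Q = 0.8365, giving −½ ln(0.8365) = 0.089264.
1 − 2Q = 0.767, giving −¼ ln(0.767) = 0.066317.
d = 0.089264 + 0.066317 = 0.155581.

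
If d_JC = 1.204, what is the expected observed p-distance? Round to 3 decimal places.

0.599

p = (3/4)(1 − e^(−4d/3)) = 0.75 × (1 − e^(-1.605333)) = 0.75 × (1 − 0.200823) = 0.599383.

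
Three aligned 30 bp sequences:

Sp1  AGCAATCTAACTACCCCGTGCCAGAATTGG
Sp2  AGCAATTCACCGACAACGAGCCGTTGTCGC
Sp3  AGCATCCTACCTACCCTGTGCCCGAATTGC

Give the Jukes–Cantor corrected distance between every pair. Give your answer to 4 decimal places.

Sp1–Sp2: 13/30 sites differ → p ≈ 0.433333, d = −0.75 ln(1 − 0.577777) = 0.646666 ≈ 0.6467.
Sp1–Sp3: 6/30 sites differ → p = 0.2, d = −0.75 ln(1 − 0.266667) = 0.232617 ≈ 0.2326.
Sp2–Sp3: 14/30 sites differ → p ≈ 0.466667, d = −0.75 ln(1 − 0.622223) = 0.730088 ≈ 0.7301.

d(Sp1,Sp2) = 0.6467, d(Sp1,Sp3) = 0.2326, d(Sp2,Sp3) = 0.7301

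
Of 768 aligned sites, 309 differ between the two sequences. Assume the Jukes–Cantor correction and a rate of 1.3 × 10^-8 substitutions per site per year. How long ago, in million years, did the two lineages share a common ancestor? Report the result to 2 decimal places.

22.18

p = 309/768 ≈ 0.402344.
d = −(3/4) ln(1 − 4p/3) = −0.75 ln(1 − 0.536459) = −0.75 ln(0.463541)
  = −0.75 × (-0.768860) = 0.576645 substitutions/site.
Under a molecular clock d = 2μt, so t = d/(2μ) = 0.576645 / (2 × 1.3 × 10^-8) = 22.18 million years.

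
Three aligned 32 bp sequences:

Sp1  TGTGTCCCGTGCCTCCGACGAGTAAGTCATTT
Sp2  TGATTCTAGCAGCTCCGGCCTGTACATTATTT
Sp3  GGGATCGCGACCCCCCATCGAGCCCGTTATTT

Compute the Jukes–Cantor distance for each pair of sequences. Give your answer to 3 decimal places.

d(Sp1,Sp2) = 0.585, d(Sp1,Sp3) = 0.585, d(Sp2,Sp3) = 0.824

Sp1–Sp2: 13/32 sites differ → p = 0.40625, d = −0.75 ln(1 − 0.541667) = 0.585119 ≈ 0.585.
Sp1–Sp3: 13/32 sites differ → p = 0.40625, d = −0.75 ln(1 − 0.541667) = 0.585119 ≈ 0.585.
Sp2–Sp3: 16/32 sites differ → p = 0.5, d = −0.75 ln(1 − 0.666667) = 0.823960 ≈ 0.824.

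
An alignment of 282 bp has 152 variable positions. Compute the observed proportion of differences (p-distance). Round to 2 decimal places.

p = 152/282 = 0.539007… ≈ 0.54 (to 2 d.p.).

0.54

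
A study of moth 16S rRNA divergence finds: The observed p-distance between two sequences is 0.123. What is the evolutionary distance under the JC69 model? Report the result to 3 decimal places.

0.134

d = −(3/4) ln(1 − 4p/3) = −0.75 ln(1 − 0.164) = −0.75 ln(0.836)
  = −0.75 × (-0.179127) = 0.134345 substitutions/site.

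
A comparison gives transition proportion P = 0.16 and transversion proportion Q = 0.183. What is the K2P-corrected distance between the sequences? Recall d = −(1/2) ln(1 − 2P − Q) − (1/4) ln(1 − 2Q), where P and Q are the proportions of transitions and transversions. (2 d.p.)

Under the Kimura two-parameter model, d = −½ ln(1 − 2P − Q) − ¼ ln(1 − 2Q).
1 − 2P − Q = 0.497, giving −½ ln(0.497) = 0.349583.
1 − 2Q = 0.634, giving −¼ ln(0.634) = 0.113927.
d = 0.349583 + 0.113927 = 0.463510.

0.46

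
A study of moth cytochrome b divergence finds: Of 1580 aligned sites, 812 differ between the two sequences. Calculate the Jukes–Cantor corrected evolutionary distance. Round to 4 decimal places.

0.8669

p = 812/1580 ≈ 0.513924.
d = −(3/4) ln(1 − 4p/3) = −0.75 ln(1 − 0.685232) = −0.75 ln(0.314768)
  = −0.75 × (-1.155919) = 0.866939 substitutions/site.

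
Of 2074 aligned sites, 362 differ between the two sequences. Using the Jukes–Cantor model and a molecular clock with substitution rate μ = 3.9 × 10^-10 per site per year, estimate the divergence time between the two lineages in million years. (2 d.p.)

254.72

p = 362/2074 ≈ 0.174542.
d = −(3/4) ln(1 − 4p/3) = −0.75 ln(1 − 0.232723) = −0.75 ln(0.767277)
  = −0.75 × (-0.264907) = 0.198680 substitutions/site.
Under a molecular clock d = 2μt, so t = d/(2μ) = 0.198680 / (2 × 3.9 × 10^-10) = 254.72 million years.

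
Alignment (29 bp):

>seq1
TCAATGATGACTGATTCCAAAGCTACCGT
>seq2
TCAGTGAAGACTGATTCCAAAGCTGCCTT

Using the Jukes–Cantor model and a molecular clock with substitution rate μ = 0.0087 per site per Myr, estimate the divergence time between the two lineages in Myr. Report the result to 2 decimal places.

The sequences differ at 4 of 29 sites (4, 8, 25, 28), so p = 4/29 ≈ 0.137931.
d = −(3/4) ln(1 − 4p/3) = −0.75 ln(1 − 0.183908) = −0.75 ln(0.816092)
  = −0.75 × (-0.203228) = 0.152421 substitutions/site.
Under a molecular clock d = 2μt, so t = d/(2μ) = 0.152421 / (2 × 0.0087) = 8.76 Myr.

8.76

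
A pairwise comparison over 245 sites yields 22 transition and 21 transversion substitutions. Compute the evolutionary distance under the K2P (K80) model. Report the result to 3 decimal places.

0.201

P = 22/245 ≈ 0.089796 and Q = 21/245 ≈ 0.085714.
Under the Kimura two-parameter model, d = −½ ln(1 − 2P − Q) − ¼ ln(1 − 2Q).
1 − 2P − Q = 0.734694, giving −½ ln(0.734694) = 0.154151.
1 − 2Q = 0.828572, giving −¼ ln(0.828572) = 0.047013.
d = 0.154151 + 0.047013 = 0.201164.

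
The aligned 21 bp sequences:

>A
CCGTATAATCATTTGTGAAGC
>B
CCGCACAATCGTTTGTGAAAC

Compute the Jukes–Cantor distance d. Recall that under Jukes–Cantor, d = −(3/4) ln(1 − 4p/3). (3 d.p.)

0.220

The sequences differ at 4 of 21 sites (4, 6, 11, 20), so p = 4/21 ≈ 0.190476.
d = −(3/4) ln(1 − 4p/3) = −0.75 ln(1 − 0.253968) = −0.75 ln(0.746032)
  = −0.75 × (-0.292987) = 0.219740 substitutions/site.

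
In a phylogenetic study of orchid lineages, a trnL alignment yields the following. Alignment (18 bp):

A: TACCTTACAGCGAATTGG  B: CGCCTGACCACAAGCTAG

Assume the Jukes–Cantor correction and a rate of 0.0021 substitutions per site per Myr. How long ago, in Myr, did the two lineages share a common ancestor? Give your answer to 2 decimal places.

196.18

The sequences differ at 9 of 18 sites (1, 2, 6, 9, 10, 12, 14, 15, 17), so p = 9/18 = 0.5.
d = −(3/4) ln(1 − 4p/3) = −0.75 ln(1 − 0.666667) = −0.75 ln(0.333333)
  = −0.75 × (-1.098613) = 0.823960 substitutions/site.
Under a molecular clock d = 2μt, so t = d/(2μ) = 0.823960 / (2 × 0.0021) = 196.18 Myr.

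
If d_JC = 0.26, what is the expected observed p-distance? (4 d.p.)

p = (3/4)(1 − e^(−4d/3)) = 0.75 × (1 − e^(-0.346667)) = 0.75 × (1 − 0.707041) = 0.219719.

0.2197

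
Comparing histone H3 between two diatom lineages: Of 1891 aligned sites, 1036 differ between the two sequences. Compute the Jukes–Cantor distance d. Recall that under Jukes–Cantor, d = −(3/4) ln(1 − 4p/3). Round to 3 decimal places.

0.983

p = 1036/1891 ≈ 0.547858.
d = −(3/4) ln(1 − 4p/3) = −0.75 ln(1 − 0.730477) = −0.75 ln(0.269523)
  = −0.75 × (-1.311102) = 0.983327 substitutions/site.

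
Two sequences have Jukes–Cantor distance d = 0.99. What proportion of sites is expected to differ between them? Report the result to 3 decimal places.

0.550

p = (3/4)(1 − e^(−4d/3)) = 0.75 × (1 − e^(-1.32)) = 0.75 × (1 − 0.267135) = 0.549649.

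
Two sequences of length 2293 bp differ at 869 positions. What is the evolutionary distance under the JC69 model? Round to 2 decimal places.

p = 869/2293 ≈ 0.37898.
d = −(3/4) ln(1 − 4p/3) = −0.75 ln(1 − 0.505307) = −0.75 ln(0.494693)
  = −0.75 × (-0.703818) = 0.527864 substitutions/site.

0.53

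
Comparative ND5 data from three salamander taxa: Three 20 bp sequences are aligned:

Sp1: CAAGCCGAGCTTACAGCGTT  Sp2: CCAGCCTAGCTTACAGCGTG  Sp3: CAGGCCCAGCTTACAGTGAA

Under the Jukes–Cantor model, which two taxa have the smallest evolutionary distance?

Sp1–Sp2: 3/20 differ, p = 0.150, d = 0.167.
Sp1–Sp3: 5/20 differ, p = 0.250, d = 0.304.
Sp2–Sp3: 6/20 differ, p = 0.300, d = 0.383.
The smallest distance is between Sp1 and Sp2.

Sp1 and Sp2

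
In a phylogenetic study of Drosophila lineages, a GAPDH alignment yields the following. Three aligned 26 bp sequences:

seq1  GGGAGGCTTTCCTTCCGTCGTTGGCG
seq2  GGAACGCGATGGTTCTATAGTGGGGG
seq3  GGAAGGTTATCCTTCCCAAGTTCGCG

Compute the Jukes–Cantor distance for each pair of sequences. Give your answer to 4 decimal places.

seq1–seq2: 11/26 sites differ → p ≈ 0.423077, d = −0.75 ln(1 − 0.564103) = 0.622762 ≈ 0.6228.
seq1–seq3: 7/26 sites differ → p ≈ 0.269231, d = −0.75 ln(1 − 0.358975) = 0.333515 ≈ 0.3335.
seq2–seq3: 11/26 sites differ → p ≈ 0.423077, d = −0.75 ln(1 − 0.564103) = 0.622762 ≈ 0.6228.

d(seq1,seq2) = 0.6228, d(seq1,seq3) = 0.3335, d(seq2,seq3) = 0.6228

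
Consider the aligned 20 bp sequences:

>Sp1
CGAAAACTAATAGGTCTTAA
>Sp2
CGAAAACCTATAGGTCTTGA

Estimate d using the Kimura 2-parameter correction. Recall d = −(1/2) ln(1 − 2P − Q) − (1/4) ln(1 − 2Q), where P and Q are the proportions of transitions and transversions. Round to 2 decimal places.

Of 20 sites, 2 differences are transitions and 1 are transversions, so P = 2/20 = 0.1 and Q = 1/20 = 0.05.
Under the Kimura two-parameter model, d = −½ ln(1 − 2P − Q) − ¼ ln(1 − 2Q).
1 − 2P − Q = 0.75, giving −½ ln(0.75) = 0.143841.
1 − 2Q = 0.9, giving −¼ ln(0.9) = 0.026340.
d = 0.143841 + 0.026340 = 0.170181.

0.17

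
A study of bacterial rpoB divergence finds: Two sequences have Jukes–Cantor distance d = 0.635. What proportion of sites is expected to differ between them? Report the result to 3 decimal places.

p = (3/4)(1 − e^(−4d/3)) = 0.75 × (1 − e^(-0.846667)) = 0.75 × (1 − 0.428842) = 0.428369.

0.428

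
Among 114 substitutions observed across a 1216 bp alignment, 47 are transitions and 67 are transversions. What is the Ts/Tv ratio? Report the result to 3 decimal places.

R = 47/67 = 0.701492… ≈ 0.701 (to 3 d.p.).

0.701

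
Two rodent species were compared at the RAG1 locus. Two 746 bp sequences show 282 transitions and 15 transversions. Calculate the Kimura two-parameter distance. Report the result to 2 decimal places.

P = 282/746 ≈ 0.378016 and Q = 15/746 ≈ 0.020107.
Under the Kimura two-parameter model, d = −½ ln(1 − 2P − Q) − ¼ ln(1 − 2Q).
1 − 2P − Q = 0.223861, giving −½ ln(0.223861) = 0.748365.
1 − 2Q = 0.959786, giving −¼ ln(0.959786) = 0.010261.
d = 0.748365 + 0.010261 = 0.758626.

0.76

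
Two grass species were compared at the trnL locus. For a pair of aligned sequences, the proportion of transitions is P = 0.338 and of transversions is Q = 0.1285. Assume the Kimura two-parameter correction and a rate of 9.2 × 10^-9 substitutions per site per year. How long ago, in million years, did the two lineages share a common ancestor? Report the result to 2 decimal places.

Under the Kimura two-parameter model, d = −½ ln(1 − 2P − Q) − ¼ ln(1 − 2Q).
1 − 2P − Q = 0.1955, giving −½ ln(0.1955) = 0.816097.
1 − 2Q = 0.743, giving −¼ ln(0.743) = 0.074265.
d = 0.816097 + 0.074265 = 0.890362.
Under a molecular clock d = 2μt, so t = d/(2μ) = 0.890362 / (2 × 9.2 × 10^-9) = 48.39 million years.

48.39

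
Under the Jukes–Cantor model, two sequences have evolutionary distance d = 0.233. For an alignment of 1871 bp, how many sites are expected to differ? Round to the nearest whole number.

Invert JC69: p = (3/4)(1 − e^(−4d/3)) = 0.75 × (1 − e^(-0.310667)) = 0.75 × (1 − 0.732958) = 0.200282.
Expected differing sites = pL ≈ 0.200282 × 1871 = 374.727622 ≈ 375.

375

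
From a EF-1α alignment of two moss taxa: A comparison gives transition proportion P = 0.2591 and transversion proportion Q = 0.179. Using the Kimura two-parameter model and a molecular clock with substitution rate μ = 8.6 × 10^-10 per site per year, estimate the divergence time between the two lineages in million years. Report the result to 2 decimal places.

Under the Kimura two-parameter model, d = −½ ln(1 − 2P − Q) − ¼ ln(1 − 2Q).
1 − 2P − Q = 0.3028, giving −½ ln(0.3028) = 0.597341.
1 − 2Q = 0.642, giving −¼ ln(0.642) = 0.110792.
d = 0.597341 + 0.110792 = 0.708133.
Under a molecular clock d = 2μt, so t = d/(2μ) = 0.708133 / (2 × 8.6 × 10^-10) = 411.71 million years.

411.71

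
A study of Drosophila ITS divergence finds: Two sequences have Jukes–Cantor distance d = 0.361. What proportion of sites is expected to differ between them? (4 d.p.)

p = (3/4)(1 − e^(−4d/3)) = 0.75 × (1 − e^(-0.481333)) = 0.75 × (1 − 0.617959) = 0.286531.

0.2865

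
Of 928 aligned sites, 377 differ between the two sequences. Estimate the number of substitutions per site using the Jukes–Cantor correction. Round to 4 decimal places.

0.5851

p = 377/928 = 0.40625.
d = −(3/4) ln(1 − 4p/3) = −0.75 ln(1 − 0.541667) = −0.75 ln(0.458333)
  = −0.75 × (-0.780159) = 0.585119 substitutions/site.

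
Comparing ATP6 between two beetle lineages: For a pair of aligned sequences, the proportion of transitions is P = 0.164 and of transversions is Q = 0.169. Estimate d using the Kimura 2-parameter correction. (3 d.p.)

Under the Kimura two-parameter model, d = −½ ln(1 − 2P − Q) − ¼ ln(1 − 2Q).
1 − 2P − Q = 0.503, giving −½ ln(0.503) = 0.343583.
1 − 2Q = 0.662, giving −¼ ln(0.662) = 0.103122.
d = 0.343583 + 0.103122 = 0.446705.

0.447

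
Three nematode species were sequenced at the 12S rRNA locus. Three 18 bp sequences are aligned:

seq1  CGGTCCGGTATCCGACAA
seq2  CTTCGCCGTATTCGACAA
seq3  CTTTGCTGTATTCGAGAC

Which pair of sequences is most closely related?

seq1–seq2: 6/18 differ, p = 0.333, d = 0.441.
seq1–seq3: 7/18 differ, p = 0.389, d = 0.548.
seq2–seq3: 4/18 differ, p = 0.222, d = 0.264.
The smallest distance is between seq2 and seq3.

seq2 and seq3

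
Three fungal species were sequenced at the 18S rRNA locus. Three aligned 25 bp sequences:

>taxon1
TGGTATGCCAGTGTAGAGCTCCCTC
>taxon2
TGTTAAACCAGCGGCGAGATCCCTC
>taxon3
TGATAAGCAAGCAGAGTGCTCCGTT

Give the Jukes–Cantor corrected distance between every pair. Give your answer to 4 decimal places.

taxon1–taxon2: 7/25 sites differ → p = 0.28, d = −0.75 ln(1 − 0.373333) = 0.350505 ≈ 0.3505.
taxon1–taxon3: 9/25 sites differ → p = 0.36, d = −0.75 ln(1 − 0.48) = 0.490445 ≈ 0.4904.
taxon2–taxon3: 9/25 sites differ → p = 0.36, d = −0.75 ln(1 − 0.48) = 0.490445 ≈ 0.4904.

d(taxon1,taxon2) = 0.3505, d(taxon1,taxon3) = 0.4904, d(taxon2,taxon3) = 0.4904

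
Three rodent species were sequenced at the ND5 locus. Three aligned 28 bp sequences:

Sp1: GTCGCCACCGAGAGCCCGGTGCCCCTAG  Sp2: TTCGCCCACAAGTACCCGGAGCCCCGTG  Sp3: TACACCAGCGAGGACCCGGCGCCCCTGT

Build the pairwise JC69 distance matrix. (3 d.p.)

d(Sp1,Sp2) = 0.420, d(Sp1,Sp3) = 0.420, d(Sp2,Sp3) = 0.485

Sp1–Sp2: 9/28 sites differ → p ≈ 0.321429, d = −0.75 ln(1 − 0.428572) = 0.419713 ≈ 0.420.
Sp1–Sp3: 9/28 sites differ → p ≈ 0.321429, d = −0.75 ln(1 − 0.428572) = 0.419713 ≈ 0.420.
Sp2–Sp3: 10/28 sites differ → p ≈ 0.357143, d = −0.75 ln(1 − 0.476191) = 0.484971 ≈ 0.485.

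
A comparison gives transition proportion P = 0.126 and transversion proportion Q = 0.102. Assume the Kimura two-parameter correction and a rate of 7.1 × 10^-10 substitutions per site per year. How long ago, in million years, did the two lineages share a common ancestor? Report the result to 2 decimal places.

194.03

Under the Kimura two-parameter model, d = −½ ln(1 − 2P − Q) − ¼ ln(1 − 2Q).
1 − 2P − Q = 0.646, giving −½ ln(0.646) = 0.218478.
1 − 2Q = 0.796, giving −¼ ln(0.796) = 0.057039.
d = 0.218478 + 0.057039 = 0.275517.
Under a molecular clock d = 2μt, so t = d/(2μ) = 0.275517 / (2 × 7.1 × 10^-10) = 194.03 million years.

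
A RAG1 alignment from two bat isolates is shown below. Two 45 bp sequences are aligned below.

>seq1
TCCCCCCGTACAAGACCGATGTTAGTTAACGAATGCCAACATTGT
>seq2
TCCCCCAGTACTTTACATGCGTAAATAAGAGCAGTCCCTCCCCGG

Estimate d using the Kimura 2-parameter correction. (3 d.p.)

0.797

Of 45 sites, 6 differences are transitions and 16 are transversions, so P = 6/45 ≈ 0.133333 and Q = 16/45 ≈ 0.355556.
Under the Kimura two-parameter model, d = −½ ln(1 − 2P − Q) − ¼ ln(1 − 2Q).
1 − 2P − Q = 0.377778, giving −½ ln(0.377778) = 0.486724.
1 − 2Q = 0.288888, giving −¼ ln(0.288888) = 0.310429.
d = 0.486724 + 0.310429 = 0.797153.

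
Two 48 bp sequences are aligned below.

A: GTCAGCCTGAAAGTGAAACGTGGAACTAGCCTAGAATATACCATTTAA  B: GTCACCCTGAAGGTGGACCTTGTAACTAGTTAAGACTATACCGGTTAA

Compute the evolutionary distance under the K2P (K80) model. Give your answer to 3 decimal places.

Of 48 sites, 5 differences are transitions and 7 are transversions, so P = 5/48 ≈ 0.104167 and Q = 7/48 ≈ 0.145833.
Under the Kimura two-parameter model, d = −½ ln(1 − 2P − Q) − ¼ ln(1 − 2Q).
1 − 2P − Q = 0.645833, giving −½ ln(0.645833) = 0.218607.
1 − 2Q = 0.708334, giving −¼ ln(0.708334) = 0.086210.
d = 0.218607 + 0.086210 = 0.304817.

0.305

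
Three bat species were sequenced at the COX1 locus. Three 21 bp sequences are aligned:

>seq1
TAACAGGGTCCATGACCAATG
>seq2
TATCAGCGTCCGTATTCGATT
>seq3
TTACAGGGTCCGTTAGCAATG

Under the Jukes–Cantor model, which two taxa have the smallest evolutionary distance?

seq1 and seq3

seq1–seq2: 8/21 differ, p = 0.381, d = 0.532.
seq1–seq3: 4/21 differ, p = 0.190, d = 0.220.
seq2–seq3: 8/21 differ, p = 0.381, d = 0.532.
The smallest distance is between seq1 and seq3.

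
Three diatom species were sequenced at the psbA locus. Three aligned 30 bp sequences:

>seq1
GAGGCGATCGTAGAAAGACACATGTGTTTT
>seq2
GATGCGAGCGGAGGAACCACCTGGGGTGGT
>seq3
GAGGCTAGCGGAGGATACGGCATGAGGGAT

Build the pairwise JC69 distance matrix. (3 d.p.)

seq1–seq2: 13/30 sites differ → p ≈ 0.433333, d = −0.75 ln(1 − 0.577777) = 0.646666 ≈ 0.647.
seq1–seq3: 13/30 sites differ → p ≈ 0.433333, d = −0.75 ln(1 − 0.577777) = 0.646666 ≈ 0.647.
seq2–seq3: 11/30 sites differ → p ≈ 0.366667, d = −0.75 ln(1 − 0.488889) = 0.503376 ≈ 0.503.

d(seq1,seq2) = 0.647, d(seq1,seq3) = 0.647, d(seq2,seq3) = 0.503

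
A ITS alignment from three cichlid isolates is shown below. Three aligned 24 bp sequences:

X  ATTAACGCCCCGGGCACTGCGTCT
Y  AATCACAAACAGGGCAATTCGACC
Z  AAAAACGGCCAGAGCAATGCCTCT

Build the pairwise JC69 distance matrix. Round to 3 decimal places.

X–Y: 10/24 sites differ → p ≈ 0.416667, d = −0.75 ln(1 − 0.555556) = 0.608198 ≈ 0.608.
X–Z: 7/24 sites differ → p ≈ 0.291667, d = −0.75 ln(1 − 0.388889) = 0.369358 ≈ 0.369.
Y–Z: 10/24 sites differ → p ≈ 0.416667, d = −0.75 ln(1 − 0.555556) = 0.608198 ≈ 0.608.

d(X,Y) = 0.608, d(X,Z) = 0.369, d(Y,Z) = 0.608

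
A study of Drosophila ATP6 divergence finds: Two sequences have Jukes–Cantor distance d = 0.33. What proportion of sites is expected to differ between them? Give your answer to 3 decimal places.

0.267

p = (3/4)(1 − e^(−4d/3)) = 0.75 × (1 − e^(-0.44)) = 0.75 × (1 − 0.644036) = 0.266973.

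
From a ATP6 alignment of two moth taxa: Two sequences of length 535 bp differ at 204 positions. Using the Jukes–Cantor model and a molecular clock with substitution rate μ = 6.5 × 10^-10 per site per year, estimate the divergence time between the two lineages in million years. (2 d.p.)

409.68

p = 204/535 ≈ 0.381308.
d = −(3/4) ln(1 − 4p/3) = −0.75 ln(1 − 0.508411) = −0.75 ln(0.491589)
  = −0.75 × (-0.710112) = 0.532584 substitutions/site.
Under a molecular clock d = 2μt, so t = d/(2μ) = 0.532584 / (2 × 6.5 × 10^-10) = 409.68 million years.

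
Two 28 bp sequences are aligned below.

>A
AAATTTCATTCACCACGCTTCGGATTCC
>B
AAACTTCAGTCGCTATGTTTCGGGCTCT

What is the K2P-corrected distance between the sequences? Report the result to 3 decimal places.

0.486

Of 28 sites, 8 differences are transitions and 1 are transversions, so P = 8/28 ≈ 0.285714 and Q = 1/28 ≈ 0.035714.
Under the Kimura two-parameter model, d = −½ ln(1 − 2P − Q) − ¼ ln(1 − 2Q).
1 − 2P − Q = 0.392858, giving −½ ln(0.392858) = 0.467154.
1 − 2Q = 0.928572, giving −¼ ln(0.928572) = 0.018527.
d = 0.467154 + 0.018527 = 0.485681.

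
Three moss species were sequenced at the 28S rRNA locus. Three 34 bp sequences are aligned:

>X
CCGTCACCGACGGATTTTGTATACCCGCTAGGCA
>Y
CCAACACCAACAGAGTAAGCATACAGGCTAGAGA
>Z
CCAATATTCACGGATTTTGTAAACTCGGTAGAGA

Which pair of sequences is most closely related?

X and Z

X–Y: 12/34 differ, p = 0.353, d = 0.477.
X–Z: 11/34 differ, p = 0.324, d = 0.423.
Y–Z: 13/34 differ, p = 0.382, d = 0.535.
The smallest distance is between X and Z.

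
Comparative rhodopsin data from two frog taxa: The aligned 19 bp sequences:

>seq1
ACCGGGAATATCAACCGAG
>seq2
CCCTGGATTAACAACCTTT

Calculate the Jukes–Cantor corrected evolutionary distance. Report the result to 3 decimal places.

0.507

The sequences differ at 7 of 19 sites (1, 4, 8, 11, 17, 18, 19), so p = 7/19 ≈ 0.368421.
d = −(3/4) ln(1 − 4p/3) = −0.75 ln(1 − 0.491228) = −0.75 ln(0.508772)
  = −0.75 × (-0.675755) = 0.506816 substitutions/site.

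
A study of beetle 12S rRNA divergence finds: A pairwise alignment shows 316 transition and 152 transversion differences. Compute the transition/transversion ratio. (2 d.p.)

2.08

R = 316/152 = 2.078947… ≈ 2.08 (to 2 d.p.).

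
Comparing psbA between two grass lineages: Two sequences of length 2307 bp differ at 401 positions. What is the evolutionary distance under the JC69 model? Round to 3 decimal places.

0.198

p = 401/2307 ≈ 0.173819.
d = −(3/4) ln(1 − 4p/3) = −0.75 ln(1 − 0.231759) = −0.75 ln(0.768241)
  = −0.75 × (-0.263652) = 0.197739 substitutions/site.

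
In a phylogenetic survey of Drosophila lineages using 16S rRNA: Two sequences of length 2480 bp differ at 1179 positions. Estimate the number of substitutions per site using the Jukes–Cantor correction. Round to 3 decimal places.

0.754

p = 1179/2480 ≈ 0.475403.
d = −(3/4) ln(1 − 4p/3) = −0.75 ln(1 − 0.633871) = −0.75 ln(0.366129)
  = −0.75 × (-1.004770) = 0.753578 substitutions/site.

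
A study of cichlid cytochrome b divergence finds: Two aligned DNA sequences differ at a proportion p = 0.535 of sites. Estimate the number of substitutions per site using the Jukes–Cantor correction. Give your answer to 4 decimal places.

d = −(3/4) ln(1 − 4p/3) = −0.75 ln(1 − 0.713333) = −0.75 ln(0.286667)
  = −0.75 × (-1.249434) = 0.937076 substitutions/site.

0.9371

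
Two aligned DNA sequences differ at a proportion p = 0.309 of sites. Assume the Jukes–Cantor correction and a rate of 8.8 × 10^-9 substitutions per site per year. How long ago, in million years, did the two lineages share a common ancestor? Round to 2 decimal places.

d = −(3/4) ln(1 − 4p/3) = −0.75 ln(1 − 0.412) = −0.75 ln(0.588)
  = −0.75 × (-0.531028) = 0.398271 substitutions/site.
Under a molecular clock d = 2μt, so t = d/(2μ) = 0.398271 / (2 × 8.8 × 10^-9) = 22.63 million years.

22.63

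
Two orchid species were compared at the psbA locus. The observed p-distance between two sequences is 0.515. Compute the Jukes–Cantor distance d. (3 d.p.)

d = −(3/4) ln(1 − 4p/3) = −0.75 ln(1 − 0.686667) = −0.75 ln(0.313333)
  = −0.75 × (-1.160489) = 0.870367 substitutions/site.

0.870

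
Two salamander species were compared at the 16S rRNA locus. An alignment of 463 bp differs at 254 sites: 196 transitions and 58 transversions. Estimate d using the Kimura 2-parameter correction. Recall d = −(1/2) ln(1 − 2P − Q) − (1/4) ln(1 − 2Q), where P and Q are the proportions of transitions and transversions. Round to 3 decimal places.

P = 196/463 ≈ 0.423326 and Q = 58/463 ≈ 0.12527.
Under the Kimura two-parameter model, d = −½ ln(1 − 2P − Q) − ¼ ln(1 − 2Q).
1 − 2P − Q = 0.028078, giving −½ ln(0.028078) = 1.786384.
1 − 2Q = 0.74946, giving −¼ ln(0.74946) = 0.072101.
d = 1.786384 + 0.072101 = 1.858485.

1.858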